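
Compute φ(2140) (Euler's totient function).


2140 = 2^2 × 5 × 107
Prime factors: 2, 5, 107
φ(2140) = 2140 × (1-1/2) × (1-1/5) × (1-1/107)
= 2140 × 1/2 × 4/5 × 106/107 = 848

φ(2140) = 848


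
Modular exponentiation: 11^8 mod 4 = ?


11^1 mod 4 = 3
11^2 mod 4 = 1
11^3 mod 4 = 3
11^4 mod 4 = 1
11^5 mod 4 = 3
11^6 mod 4 = 1
11^7 mod 4 = 3
11^8 mod 4 = 1


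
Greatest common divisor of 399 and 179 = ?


399 = 2 * 179 + 41
179 = 4 * 41 + 15
41 = 2 * 15 + 11
15 = 1 * 11 + 4
11 = 2 * 4 + 3
4 = 1 * 3 + 1
3 = 3 * 1 + 0
GCD = 1


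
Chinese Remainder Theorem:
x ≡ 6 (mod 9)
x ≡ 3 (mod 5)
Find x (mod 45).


M = 9*5 = 45
M1 = M/9 = 5, M2 = M/5 = 9
M1^(-1) mod 9 = 2, M2^(-1) mod 5 = 4
x = 6*5*2 + 3*9*4 = 168
168 mod 45 = 33
Check: 33 mod 9 = 6 ✓, 33 mod 5 = 3 ✓

x ≡ 33 (mod 45)


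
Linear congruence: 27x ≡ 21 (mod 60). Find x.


GCD(27, 60) = 3 divides 21
Divide: 9x ≡ 7 (mod 20)
x ≡ 3 (mod 20)


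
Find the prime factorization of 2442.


2442 / 2 = 1221
1221 / 3 = 407
407 / 11 = 37
37 / 37 = 1
2442 = 2 × 3 × 11 × 37


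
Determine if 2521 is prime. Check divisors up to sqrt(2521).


Check divisors up to sqrt(2521) = 50.2096
No divisors found.
2521 is prime.

Yes, 2521 is prime


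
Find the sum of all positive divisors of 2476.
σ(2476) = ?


Divisors of 2476: 1, 2, 4, 619, 1238, 2476
Sum = 1 + 2 + 4 + 619 + 1238 + 2476 = 4340

σ(2476) = 4340


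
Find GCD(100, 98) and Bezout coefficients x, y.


Tabular extended Euclidean (each row: r = 100*s + 98*t):
r=100, s=1, t=0
r=98, s=0, t=1
q=1: r=2, s=1, t=-1   [100*(1) + 98*(-1) = 2]
q=49: r=0, s=-49, t=50   [100*(-49) + 98*(50) = 0]
GCD = 2; from the row with r=2: x=1, y=-1
Check: 100*(1) + 98*(-1) = 100 - 98 = 2

GCD = 2, x = 1, y = -1


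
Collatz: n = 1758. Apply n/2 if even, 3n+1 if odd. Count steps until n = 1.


1758 → 879 → 2638 → 1319 → 3958 → 1979 → 5938 → 2969 → 8908 → 4454 → 2227 → 6682 → 3341 → 10024 → 5012 → 2506 → 1253 → 3760 → 1880 → 940 → 470 → 235 → 706 → 353 → 1060 → 530 → 265 → 796 → 398 → 199 → 598 → 299 → 898 → 449 → 1348 → 674 → 337 → 1012 → 506 → 253 → 760 → 380 → 190 → 95 → 286 → 143 → 430 → 215 → 646 → 323 → 970 → 485 → 1456 → 728 → 364 → 182 → 91 → 274 → 137 → 412 → 206 → 103 → 310 → 155 → 466 → 233 → 700 → 350 → 175 → 526 → 263 → 790 → 395 → 1186 → 593 → 1780 → 890 → 445 → 1336 → 668 → 334 → 167 → 502 → 251 → 754 → 377 → 1132 → 566 → 283 → 850 → 425 → 1276 → 638 → 319 → 958 → 479 → 1438 → 719 → 2158 → 1079 → 3238 → 1619 → 4858 → 2429 → 7288 → 3644 → 1822 → 911 → 2734 → 1367 → 4102 → 2051 → 6154 → 3077 → 9232 → 4616 → 2308 → 1154 → 577 → 1732 → 866 → 433 → 1300 → 650 → 325 → 976 → 488 → 244 → 122 → 61 → 184 → 92 → 46 → 23 → 70 → 35 → 106 → 53 → 160 → 80 → 40 → 20 → 10 → 5 → 16 → 8 → 4 → 2 → 1
Total steps = 148

148 steps


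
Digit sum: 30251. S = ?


3 + 0 + 2 + 5 + 1 = 11


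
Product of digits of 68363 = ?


6 × 8 × 3 × 6 × 3 = 2592


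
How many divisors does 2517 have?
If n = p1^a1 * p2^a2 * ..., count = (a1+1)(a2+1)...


2517 = 3^1 × 839^1
d(2517) = (1+1) × (1+1) = 4

4 divisors


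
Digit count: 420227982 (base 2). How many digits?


420227982 in base 2 = 11001000011000010101110001110
Number of digits = 29

29 digits (base 2)


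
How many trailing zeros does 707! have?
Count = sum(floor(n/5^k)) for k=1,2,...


floor(707/5) = 141
floor(707/25) = 28
floor(707/125) = 5
floor(707/625) = 1
Total = 175

175 trailing zeros


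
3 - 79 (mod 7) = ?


3 - 79 = -76
-76 mod 7 = 1


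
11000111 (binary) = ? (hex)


11000111 (base 2) = 199 (decimal)
199 (decimal) = C7 (base 16)


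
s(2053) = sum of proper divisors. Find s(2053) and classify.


Proper divisors: 1
Sum = 1 = 1
1 < 2053 → deficient

s(2053) = 1 (deficient)


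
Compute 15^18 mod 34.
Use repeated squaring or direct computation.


15^1 mod 34 = 15
15^2 mod 34 = 21
15^3 mod 34 = 9
15^4 mod 34 = 33
15^5 mod 34 = 19
15^6 mod 34 = 13
15^7 mod 34 = 25
15^8 mod 34 = 1
15^9 mod 34 = 15
15^10 mod 34 = 21
15^11 mod 34 = 9
15^12 mod 34 = 33
15^13 mod 34 = 19
15^14 mod 34 = 13
15^15 mod 34 = 25
15^16 mod 34 = 1
15^17 mod 34 = 15
15^18 mod 34 = 21


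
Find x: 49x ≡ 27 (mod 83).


GCD(49, 83) = 1, unique solution
a^(-1) mod 83 = 61
x = 61 * 27 mod 83 = 70

x ≡ 70 (mod 83)


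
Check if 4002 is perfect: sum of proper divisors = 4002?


Proper divisors of 4002: 1, 2, 3, 6, 23, 29, 46, 58, 69, 87, 138, 174, 667, 1334, 2001
Sum = 1 + 2 + 3 + 6 + 23 + 29 + 46 + 58 + 69 + 87 + 138 + 174 + 667 + 1334 + 2001 = 4638

No, 4002 is not perfect (4638 ≠ 4002)


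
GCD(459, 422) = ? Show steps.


459 = 1 * 422 + 37
422 = 11 * 37 + 15
37 = 2 * 15 + 7
15 = 2 * 7 + 1
7 = 7 * 1 + 0
GCD = 1


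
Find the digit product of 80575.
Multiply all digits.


8 × 0 × 5 × 7 × 5 = 0


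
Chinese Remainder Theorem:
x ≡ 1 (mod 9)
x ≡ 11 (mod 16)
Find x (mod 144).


M = 9*16 = 144
M1 = M/9 = 16, M2 = M/16 = 9
M1^(-1) mod 9 = 4, M2^(-1) mod 16 = 9
x = 1*16*4 + 11*9*9 = 955
955 mod 144 = 91
Check: 91 mod 9 = 1 ✓, 91 mod 16 = 11 ✓

x ≡ 91 (mod 144)


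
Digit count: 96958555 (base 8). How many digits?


96958555 in base 8 = 561674133
Number of digits = 9

9 digits (base 8)


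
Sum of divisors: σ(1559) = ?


Divisors of 1559: 1, 1559
Sum = 1 + 1559 = 1560

σ(1559) = 1560


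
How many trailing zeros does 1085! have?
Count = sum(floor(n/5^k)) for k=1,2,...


floor(1085/5) = 217
floor(1085/25) = 43
floor(1085/125) = 8
floor(1085/625) = 1
Total = 269

269 trailing zeros


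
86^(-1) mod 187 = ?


Use the extended Euclidean algorithm on (187, 86); each row r = 187*s + 86*t:
r=187, s=1, t=0
r=86, s=0, t=1
q=2: r=15, s=1, t=-2   [187*(1) + 86*(-2) = 15]
q=5: r=11, s=-5, t=11   [187*(-5) + 86*(11) = 11]
q=1: r=4, s=6, t=-13   [187*(6) + 86*(-13) = 4]
q=2: r=3, s=-17, t=37   [187*(-17) + 86*(37) = 3]
q=1: r=1, s=23, t=-50   [187*(23) + 86*(-50) = 1]
q=3: r=0, s=-86, t=187   [187*(-86) + 86*(187) = 0]
GCD = 1 with t = -50, so 86*(-50) ≡ 1 (mod 187)
Inverse = -50 mod 187 = 137
Check: 86 * 137 = 11782 ≡ 1 (mod 187)

86^(-1) ≡ 137 (mod 187)


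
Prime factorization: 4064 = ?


4064 / 2 = 2032
2032 / 2 = 1016
1016 / 2 = 508
508 / 2 = 254
254 / 2 = 127
127 / 127 = 1
4064 = 2^5 × 127


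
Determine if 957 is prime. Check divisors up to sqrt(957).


957 / 3 = 319 (exact division)
957 is NOT prime.

No, 957 is not prime


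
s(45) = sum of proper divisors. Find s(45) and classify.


Proper divisors: 1, 3, 5, 9, 15
Sum = 1 + 3 + 5 + 9 + 15 = 33
33 < 45 → deficient

s(45) = 33 (deficient)


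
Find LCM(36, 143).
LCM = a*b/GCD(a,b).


GCD(36, 143) = 1
LCM = 36*143/1 = 5148/1 = 5148

LCM = 5148


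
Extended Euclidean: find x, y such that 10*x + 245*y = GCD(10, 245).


Tabular extended Euclidean (each row: r = 10*s + 245*t):
r=10, s=1, t=0
r=245, s=0, t=1
q=0: r=10, s=1, t=0   [10*(1) + 245*(0) = 10]
q=24: r=5, s=-24, t=1   [10*(-24) + 245*(1) = 5]
q=2: r=0, s=49, t=-2   [10*(49) + 245*(-2) = 0]
GCD = 5; from the row with r=5: x=-24, y=1
Check: 10*(-24) + 245*(1) = -240 + 245 = 5

GCD = 5, x = -24, y = 1


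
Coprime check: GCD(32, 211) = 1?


Euclidean algorithm:
211 = 6 * 32 + 19
32 = 1 * 19 + 13
19 = 1 * 13 + 6
13 = 2 * 6 + 1
6 = 6 * 1 + 0
GCD(32, 211) = 1

Yes, coprime (GCD = 1)


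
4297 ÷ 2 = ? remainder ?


4297 = 2 * 2148 + 1
Check: 4296 + 1 = 4297

q = 2148, r = 1


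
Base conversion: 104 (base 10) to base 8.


104 (base 10) = 104 (decimal)
104 (decimal) = 150 (base 8)


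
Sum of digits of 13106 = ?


1 + 3 + 1 + 0 + 6 = 11


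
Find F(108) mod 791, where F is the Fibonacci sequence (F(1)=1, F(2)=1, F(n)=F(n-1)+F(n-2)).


F(k) mod 791 for k=1..108:
1, 1, 2, 3, 5, 8, 13, 21, 34, 55, 89, 144, 233, 377, 610, 196, 15, 211, 226, 437, 663, 309, 181, 490, 671, 370, 250, 620, 79, 699, 778, 686, 673, 568, 450, 227, 677, 113, 790, 112, 111, 223, 334, 557, 100, 657, 757, 623, 589, 421, 219, 640, 68, 708, 776, 693, 678, 580, 467, 256, 723, 188, 120, 308, 428, 736, 373, 318, 691, 218, 118, 336, 454, 790, 453, 452, 114, 566, 680, 455, 344, 8, 352, 360, 712, 281, 202, 483, 685, 377, 271, 648, 128, 776, 113, 98, 211, 309, 520, 38, 558, 596, 363, 168, 531, 699, 439, 347
F(108) mod 791 = 347


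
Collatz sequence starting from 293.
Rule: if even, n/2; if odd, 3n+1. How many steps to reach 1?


293 → 880 → 440 → 220 → 110 → 55 → 166 → 83 → 250 → 125 → 376 → 188 → 94 → 47 → 142 → 71 → 214 → 107 → 322 → 161 → 484 → 242 → 121 → 364 → 182 → 91 → 274 → 137 → 412 → 206 → 103 → 310 → 155 → 466 → 233 → 700 → 350 → 175 → 526 → 263 → 790 → 395 → 1186 → 593 → 1780 → 890 → 445 → 1336 → 668 → 334 → 167 → 502 → 251 → 754 → 377 → 1132 → 566 → 283 → 850 → 425 → 1276 → 638 → 319 → 958 → 479 → 1438 → 719 → 2158 → 1079 → 3238 → 1619 → 4858 → 2429 → 7288 → 3644 → 1822 → 911 → 2734 → 1367 → 4102 → 2051 → 6154 → 3077 → 9232 → 4616 → 2308 → 1154 → 577 → 1732 → 866 → 433 → 1300 → 650 → 325 → 976 → 488 → 244 → 122 → 61 → 184 → 92 → 46 → 23 → 70 → 35 → 106 → 53 → 160 → 80 → 40 → 20 → 10 → 5 → 16 → 8 → 4 → 2 → 1
Total steps = 117

117 steps


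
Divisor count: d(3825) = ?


3825 = 3^2 × 5^2 × 17^1
d(3825) = (2+1) × (2+1) × (1+1) = 18

18 divisors


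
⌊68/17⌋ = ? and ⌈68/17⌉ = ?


68/17 = 4.0000
floor = 4
ceil = 4

floor = 4, ceil = 4


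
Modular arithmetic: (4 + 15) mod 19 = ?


4 + 15 = 19
19 mod 19 = 0


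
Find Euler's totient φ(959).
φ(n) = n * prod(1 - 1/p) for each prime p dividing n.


959 = 7 × 137
Prime factors: 7, 137
φ(959) = 959 × (1-1/7) × (1-1/137)
= 959 × 6/7 × 136/137 = 816

φ(959) = 816


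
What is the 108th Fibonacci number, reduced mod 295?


F(k) mod 295 for k=1..108:
1, 1, 2, 3, 5, 8, 13, 21, 34, 55, 89, 144, 233, 82, 20, 102, 122, 224, 51, 275, 31, 11, 42, 53, 95, 148, 243, 96, 44, 140, 184, 29, 213, 242, 160, 107, 267, 79, 51, 130, 181, 16, 197, 213, 115, 33, 148, 181, 34, 215, 249, 169, 123, 292, 120, 117, 237, 59, 1, 60, 61, 121, 182, 8, 190, 198, 93, 291, 89, 85, 174, 259, 138, 102, 240, 47, 287, 39, 31, 70, 101, 171, 272, 148, 125, 273, 103, 81, 184, 265, 154, 124, 278, 107, 90, 197, 287, 189, 181, 75, 256, 36, 292, 33, 30, 63, 93, 156
F(108) mod 295 = 156


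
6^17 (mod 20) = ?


6^1 mod 20 = 6
6^2 mod 20 = 16
6^3 mod 20 = 16
6^4 mod 20 = 16
6^5 mod 20 = 16
6^6 mod 20 = 16
6^7 mod 20 = 16
6^8 mod 20 = 16
6^9 mod 20 = 16
6^10 mod 20 = 16
6^11 mod 20 = 16
6^12 mod 20 = 16
6^13 mod 20 = 16
6^14 mod 20 = 16
6^15 mod 20 = 16
6^16 mod 20 = 16
6^17 mod 20 = 16


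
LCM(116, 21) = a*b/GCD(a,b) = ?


GCD(116, 21) = 1
LCM = 116*21/1 = 2436/1 = 2436

LCM = 2436


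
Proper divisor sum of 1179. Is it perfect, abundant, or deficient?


Proper divisors: 1, 3, 9, 131, 393
Sum = 1 + 3 + 9 + 131 + 393 = 537
537 < 1179 → deficient

s(1179) = 537 (deficient)


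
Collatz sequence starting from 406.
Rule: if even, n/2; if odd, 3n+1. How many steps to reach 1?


406 → 203 → 610 → 305 → 916 → 458 → 229 → 688 → 344 → 172 → 86 → 43 → 130 → 65 → 196 → 98 → 49 → 148 → 74 → 37 → 112 → 56 → 28 → 14 → 7 → 22 → 11 → 34 → 17 → 52 → 26 → 13 → 40 → 20 → 10 → 5 → 16 → 8 → 4 → 2 → 1
Total steps = 40

40 steps


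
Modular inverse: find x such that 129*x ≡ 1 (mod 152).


Use the extended Euclidean algorithm on (152, 129); each row r = 152*s + 129*t:
r=152, s=1, t=0
r=129, s=0, t=1
q=1: r=23, s=1, t=-1   [152*(1) + 129*(-1) = 23]
q=5: r=14, s=-5, t=6   [152*(-5) + 129*(6) = 14]
q=1: r=9, s=6, t=-7   [152*(6) + 129*(-7) = 9]
q=1: r=5, s=-11, t=13   [152*(-11) + 129*(13) = 5]
q=1: r=4, s=17, t=-20   [152*(17) + 129*(-20) = 4]
q=1: r=1, s=-28, t=33   [152*(-28) + 129*(33) = 1]
q=4: r=0, s=129, t=-152   [152*(129) + 129*(-152) = 0]
GCD = 1 with t = 33, so 129*(33) ≡ 1 (mod 152)
Inverse = 33 mod 152 = 33
Check: 129 * 33 = 4257 ≡ 1 (mod 152)

129^(-1) ≡ 33 (mod 152)


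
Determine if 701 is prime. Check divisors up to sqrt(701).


Check divisors up to sqrt(701) = 26.4764
No divisors found.
701 is prime.

Yes, 701 is prime


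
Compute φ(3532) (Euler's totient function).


3532 = 2^2 × 883
Prime factors: 2, 883
φ(3532) = 3532 × (1-1/2) × (1-1/883)
= 3532 × 1/2 × 882/883 = 1764

φ(3532) = 1764


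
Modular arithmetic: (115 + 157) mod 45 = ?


115 + 157 = 272
272 mod 45 = 2


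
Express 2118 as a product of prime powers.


2118 / 2 = 1059
1059 / 3 = 353
353 / 353 = 1
2118 = 2 × 3 × 353


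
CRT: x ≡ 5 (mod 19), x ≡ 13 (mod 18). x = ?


M = 19*18 = 342
M1 = M/19 = 18, M2 = M/18 = 19
M1^(-1) mod 19 = 18, M2^(-1) mod 18 = 1
x = 5*18*18 + 13*19*1 = 1867
1867 mod 342 = 157
Check: 157 mod 19 = 5 ✓, 157 mod 18 = 13 ✓

x ≡ 157 (mod 342)


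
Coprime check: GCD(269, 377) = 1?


Euclidean algorithm:
377 = 1 * 269 + 108
269 = 2 * 108 + 53
108 = 2 * 53 + 2
53 = 26 * 2 + 1
2 = 2 * 1 + 0
GCD(269, 377) = 1

Yes, coprime (GCD = 1)


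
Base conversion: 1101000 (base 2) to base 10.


1101000 (base 2) = 104 (decimal)
104 (decimal) = 104 (base 10)


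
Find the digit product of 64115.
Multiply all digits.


6 × 4 × 1 × 1 × 5 = 120


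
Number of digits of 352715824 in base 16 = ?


352715824 in base 16 = 15060430
Number of digits = 8

8 digits (base 16)


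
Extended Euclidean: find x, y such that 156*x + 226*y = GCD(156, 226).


Tabular extended Euclidean (each row: r = 156*s + 226*t):
r=156, s=1, t=0
r=226, s=0, t=1
q=0: r=156, s=1, t=0   [156*(1) + 226*(0) = 156]
q=1: r=70, s=-1, t=1   [156*(-1) + 226*(1) = 70]
q=2: r=16, s=3, t=-2   [156*(3) + 226*(-2) = 16]
q=4: r=6, s=-13, t=9   [156*(-13) + 226*(9) = 6]
q=2: r=4, s=29, t=-20   [156*(29) + 226*(-20) = 4]
q=1: r=2, s=-42, t=29   [156*(-42) + 226*(29) = 2]
q=2: r=0, s=113, t=-78   [156*(113) + 226*(-78) = 0]
GCD = 2; from the row with r=2: x=-42, y=29
Check: 156*(-42) + 226*(29) = -6552 + 6554 = 2

GCD = 2, x = -42, y = 29


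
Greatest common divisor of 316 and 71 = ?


316 = 4 * 71 + 32
71 = 2 * 32 + 7
32 = 4 * 7 + 4
7 = 1 * 4 + 3
4 = 1 * 3 + 1
3 = 3 * 1 + 0
GCD = 1


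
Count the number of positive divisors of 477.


477 = 3^2 × 53^1
d(477) = (2+1) × (1+1) = 6

6 divisors


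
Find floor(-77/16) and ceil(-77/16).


-77/16 = -4.8125
floor = -5
ceil = -4

floor = -5, ceil = -4


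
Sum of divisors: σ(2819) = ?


Divisors of 2819: 1, 2819
Sum = 1 + 2819 = 2820

σ(2819) = 2820


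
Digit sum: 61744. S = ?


6 + 1 + 7 + 4 + 4 = 22


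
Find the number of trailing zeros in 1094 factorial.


floor(1094/5) = 218
floor(1094/25) = 43
floor(1094/125) = 8
floor(1094/625) = 1
Total = 270

270 trailing zeros


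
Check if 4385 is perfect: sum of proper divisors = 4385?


Proper divisors of 4385: 1, 5, 877
Sum = 1 + 5 + 877 = 883

No, 4385 is not perfect (883 ≠ 4385)


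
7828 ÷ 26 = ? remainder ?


7828 = 26 * 301 + 2
Check: 7826 + 2 = 7828

q = 301, r = 2


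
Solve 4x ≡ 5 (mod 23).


GCD(4, 23) = 1, unique solution
a^(-1) mod 23 = 6
x = 6 * 5 mod 23 = 7

x ≡ 7 (mod 23)


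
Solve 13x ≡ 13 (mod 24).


GCD(13, 24) = 1, unique solution
a^(-1) mod 24 = 13
x = 13 * 13 mod 24 = 1

x ≡ 1 (mod 24)


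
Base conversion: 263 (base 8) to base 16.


263 (base 8) = 179 (decimal)
179 (decimal) = B3 (base 16)


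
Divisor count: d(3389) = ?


3389 = 3389^1
d(3389) = (1+1) = 2

2 divisors


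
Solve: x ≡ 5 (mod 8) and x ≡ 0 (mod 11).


M = 8*11 = 88
M1 = M/8 = 11, M2 = M/11 = 8
M1^(-1) mod 8 = 3, M2^(-1) mod 11 = 7
x = 5*11*3 + 0*8*7 = 165
165 mod 88 = 77
Check: 77 mod 8 = 5 ✓, 77 mod 11 = 0 ✓

x ≡ 77 (mod 88)


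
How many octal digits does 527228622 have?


527228622 in base 8 = 3733157316
Number of digits = 10

10 digits (base 8)


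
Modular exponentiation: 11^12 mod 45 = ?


11^1 mod 45 = 11
11^2 mod 45 = 31
11^3 mod 45 = 26
11^4 mod 45 = 16
11^5 mod 45 = 41
11^6 mod 45 = 1
11^7 mod 45 = 11
11^8 mod 45 = 31
11^9 mod 45 = 26
11^10 mod 45 = 16
11^11 mod 45 = 41
11^12 mod 45 = 1


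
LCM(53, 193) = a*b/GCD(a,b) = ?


GCD(53, 193) = 1
LCM = 53*193/1 = 10229/1 = 10229

LCM = 10229


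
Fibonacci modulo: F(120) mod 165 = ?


F(k) mod 165 for k=1..120:
1, 1, 2, 3, 5, 8, 13, 21, 34, 55, 89, 144, 68, 47, 115, 162, 112, 109, 56, 0, 56, 56, 112, 3, 115, 118, 68, 21, 89, 110, 34, 144, 13, 157, 5, 162, 2, 164, 1, 0, 1, 1, 2, 3, 5, 8, 13, 21, 34, 55, 89, 144, 68, 47, 115, 162, 112, 109, 56, 0, 56, 56, 112, 3, 115, 118, 68, 21, 89, 110, 34, 144, 13, 157, 5, 162, 2, 164, 1, 0, 1, 1, 2, 3, 5, 8, 13, 21, 34, 55, 89, 144, 68, 47, 115, 162, 112, 109, 56, 0, 56, 56, 112, 3, 115, 118, 68, 21, 89, 110, 34, 144, 13, 157, 5, 162, 2, 164, 1, 0
F(120) mod 165 = 0


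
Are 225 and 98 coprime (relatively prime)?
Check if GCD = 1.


Euclidean algorithm:
225 = 2 * 98 + 29
98 = 3 * 29 + 11
29 = 2 * 11 + 7
11 = 1 * 7 + 4
7 = 1 * 4 + 3
4 = 1 * 3 + 1
3 = 3 * 1 + 0
GCD(225, 98) = 1

Yes, coprime (GCD = 1)


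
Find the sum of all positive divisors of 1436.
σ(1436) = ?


Divisors of 1436: 1, 2, 4, 359, 718, 1436
Sum = 1 + 2 + 4 + 359 + 718 + 1436 = 2520

σ(1436) = 2520


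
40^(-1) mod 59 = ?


Use the extended Euclidean algorithm on (59, 40); each row r = 59*s + 40*t:
r=59, s=1, t=0
r=40, s=0, t=1
q=1: r=19, s=1, t=-1   [59*(1) + 40*(-1) = 19]
q=2: r=2, s=-2, t=3   [59*(-2) + 40*(3) = 2]
q=9: r=1, s=19, t=-28   [59*(19) + 40*(-28) = 1]
q=2: r=0, s=-40, t=59   [59*(-40) + 40*(59) = 0]
GCD = 1 with t = -28, so 40*(-28) ≡ 1 (mod 59)
Inverse = -28 mod 59 = 31
Check: 40 * 31 = 1240 ≡ 1 (mod 59)

40^(-1) ≡ 31 (mod 59)


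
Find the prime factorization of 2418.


2418 / 2 = 1209
1209 / 3 = 403
403 / 13 = 31
31 / 31 = 1
2418 = 2 × 3 × 13 × 31


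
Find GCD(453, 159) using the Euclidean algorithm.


453 = 2 * 159 + 135
159 = 1 * 135 + 24
135 = 5 * 24 + 15
24 = 1 * 15 + 9
15 = 1 * 9 + 6
9 = 1 * 6 + 3
6 = 2 * 3 + 0
GCD = 3


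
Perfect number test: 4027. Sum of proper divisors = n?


Proper divisors of 4027: 1
Sum = 1 = 1

No, 4027 is not perfect (1 ≠ 4027)


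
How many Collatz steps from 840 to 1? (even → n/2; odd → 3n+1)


840 → 420 → 210 → 105 → 316 → 158 → 79 → 238 → 119 → 358 → 179 → 538 → 269 → 808 → 404 → 202 → 101 → 304 → 152 → 76 → 38 → 19 → 58 → 29 → 88 → 44 → 22 → 11 → 34 → 17 → 52 → 26 → 13 → 40 → 20 → 10 → 5 → 16 → 8 → 4 → 2 → 1
Total steps = 41

41 steps


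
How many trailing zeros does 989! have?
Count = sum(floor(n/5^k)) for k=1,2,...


floor(989/5) = 197
floor(989/25) = 39
floor(989/125) = 7
floor(989/625) = 1
Total = 244

244 trailing zeros


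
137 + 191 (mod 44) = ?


137 + 191 = 328
328 mod 44 = 20


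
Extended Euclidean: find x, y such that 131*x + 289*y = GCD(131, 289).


Tabular extended Euclidean (each row: r = 131*s + 289*t):
r=131, s=1, t=0
r=289, s=0, t=1
q=0: r=131, s=1, t=0   [131*(1) + 289*(0) = 131]
q=2: r=27, s=-2, t=1   [131*(-2) + 289*(1) = 27]
q=4: r=23, s=9, t=-4   [131*(9) + 289*(-4) = 23]
q=1: r=4, s=-11, t=5   [131*(-11) + 289*(5) = 4]
q=5: r=3, s=64, t=-29   [131*(64) + 289*(-29) = 3]
q=1: r=1, s=-75, t=34   [131*(-75) + 289*(34) = 1]
q=3: r=0, s=289, t=-131   [131*(289) + 289*(-131) = 0]
GCD = 1; from the row with r=1: x=-75, y=34
Check: 131*(-75) + 289*(34) = -9825 + 9826 = 1

GCD = 1, x = -75, y = 34


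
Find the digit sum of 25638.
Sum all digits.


2 + 5 + 6 + 3 + 8 = 24


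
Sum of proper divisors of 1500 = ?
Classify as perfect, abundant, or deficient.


Proper divisors: 1, 2, 3, 4, 5, 6, 10, 12, 15, 20, 25, 30, 50, 60, 75, 100, 125, 150, 250, 300, 375, 500, 750
Sum = 1 + 2 + 3 + 4 + 5 + 6 + 10 + 12 + 15 + 20 + 25 + 30 + 50 + 60 + 75 + 100 + 125 + 150 + 250 + 300 + 375 + 500 + 750 = 2868
2868 > 1500 → abundant

s(1500) = 2868 (abundant)


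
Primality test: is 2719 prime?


Check divisors up to sqrt(2719) = 52.1440
No divisors found.
2719 is prime.

Yes, 2719 is prime


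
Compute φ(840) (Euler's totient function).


840 = 2^3 × 3 × 5 × 7
Prime factors: 2, 3, 5, 7
φ(840) = 840 × (1-1/2) × (1-1/3) × (1-1/5) × (1-1/7)
= 840 × 1/2 × 2/3 × 4/5 × 6/7 = 192

φ(840) = 192


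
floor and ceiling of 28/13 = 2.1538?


28/13 = 2.1538
floor = 2
ceil = 3

floor = 2, ceil = 3


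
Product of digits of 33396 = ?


3 × 3 × 3 × 9 × 6 = 1458


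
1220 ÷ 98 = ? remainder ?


1220 = 98 * 12 + 44
Check: 1176 + 44 = 1220

q = 12, r = 44


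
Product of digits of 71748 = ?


7 × 1 × 7 × 4 × 8 = 1568


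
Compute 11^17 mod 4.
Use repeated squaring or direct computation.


11^1 mod 4 = 3
11^2 mod 4 = 1
11^3 mod 4 = 3
11^4 mod 4 = 1
11^5 mod 4 = 3
11^6 mod 4 = 1
11^7 mod 4 = 3
11^8 mod 4 = 1
11^9 mod 4 = 3
11^10 mod 4 = 1
11^11 mod 4 = 3
11^12 mod 4 = 1
11^13 mod 4 = 3
11^14 mod 4 = 1
11^15 mod 4 = 3
11^16 mod 4 = 1
11^17 mod 4 = 3


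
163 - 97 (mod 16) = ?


163 - 97 = 66
66 mod 16 = 2


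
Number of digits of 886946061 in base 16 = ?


886946061 in base 16 = 34DDB90D
Number of digits = 8

8 digits (base 16)


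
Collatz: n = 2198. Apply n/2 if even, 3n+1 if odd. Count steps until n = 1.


2198 → 1099 → 3298 → 1649 → 4948 → 2474 → 1237 → 3712 → 1856 → 928 → 464 → 232 → 116 → 58 → 29 → 88 → 44 → 22 → 11 → 34 → 17 → 52 → 26 → 13 → 40 → 20 → 10 → 5 → 16 → 8 → 4 → 2 → 1
Total steps = 32

32 steps


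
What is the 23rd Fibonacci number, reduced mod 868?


F(k) mod 868 for k=1..23:
1, 1, 2, 3, 5, 8, 13, 21, 34, 55, 89, 144, 233, 377, 610, 119, 729, 848, 709, 689, 530, 351, 13
F(23) mod 868 = 13


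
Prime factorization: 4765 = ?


4765 / 5 = 953
953 / 953 = 1
4765 = 5 × 953


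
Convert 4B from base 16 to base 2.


4B (base 16) = 75 (decimal)
75 (decimal) = 1001011 (base 2)


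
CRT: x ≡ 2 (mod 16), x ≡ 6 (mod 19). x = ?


M = 16*19 = 304
M1 = M/16 = 19, M2 = M/19 = 16
M1^(-1) mod 16 = 11, M2^(-1) mod 19 = 6
x = 2*19*11 + 6*16*6 = 994
994 mod 304 = 82
Check: 82 mod 16 = 2 ✓, 82 mod 19 = 6 ✓

x ≡ 82 (mod 304)


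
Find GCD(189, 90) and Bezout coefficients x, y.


Tabular extended Euclidean (each row: r = 189*s + 90*t):
r=189, s=1, t=0
r=90, s=0, t=1
q=2: r=9, s=1, t=-2   [189*(1) + 90*(-2) = 9]
q=10: r=0, s=-10, t=21   [189*(-10) + 90*(21) = 0]
GCD = 9; from the row with r=9: x=1, y=-2
Check: 189*(1) + 90*(-2) = 189 - 180 = 9

GCD = 9, x = 1, y = -2


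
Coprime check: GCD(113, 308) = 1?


Euclidean algorithm:
308 = 2 * 113 + 82
113 = 1 * 82 + 31
82 = 2 * 31 + 20
31 = 1 * 20 + 11
20 = 1 * 11 + 9
11 = 1 * 9 + 2
9 = 4 * 2 + 1
2 = 2 * 1 + 0
GCD(113, 308) = 1

Yes, coprime (GCD = 1)


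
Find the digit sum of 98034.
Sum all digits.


9 + 8 + 0 + 3 + 4 = 24


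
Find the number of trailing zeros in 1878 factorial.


floor(1878/5) = 375
floor(1878/25) = 75
floor(1878/125) = 15
floor(1878/625) = 3
Total = 468

468 trailing zeros


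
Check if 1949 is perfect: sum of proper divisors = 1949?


Proper divisors of 1949: 1
Sum = 1 = 1

No, 1949 is not perfect (1 ≠ 1949)


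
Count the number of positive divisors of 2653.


2653 = 7^1 × 379^1
d(2653) = (1+1) × (1+1) = 4

4 divisors


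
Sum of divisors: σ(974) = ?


Divisors of 974: 1, 2, 487, 974
Sum = 1 + 2 + 487 + 974 = 1464

σ(974) = 1464


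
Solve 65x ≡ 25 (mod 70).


GCD(65, 70) = 5 divides 25
Divide: 13x ≡ 5 (mod 14)
x ≡ 9 (mod 14)


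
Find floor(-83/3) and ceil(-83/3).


-83/3 = -27.6667
floor = -28
ceil = -27

floor = -28, ceil = -27


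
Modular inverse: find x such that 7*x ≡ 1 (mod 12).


Use the extended Euclidean algorithm on (12, 7); each row r = 12*s + 7*t:
r=12, s=1, t=0
r=7, s=0, t=1
q=1: r=5, s=1, t=-1   [12*(1) + 7*(-1) = 5]
q=1: r=2, s=-1, t=2   [12*(-1) + 7*(2) = 2]
q=2: r=1, s=3, t=-5   [12*(3) + 7*(-5) = 1]
q=2: r=0, s=-7, t=12   [12*(-7) + 7*(12) = 0]
GCD = 1 with t = -5, so 7*(-5) ≡ 1 (mod 12)
Inverse = -5 mod 12 = 7
Check: 7 * 7 = 49 ≡ 1 (mod 12)

7^(-1) ≡ 7 (mod 12)


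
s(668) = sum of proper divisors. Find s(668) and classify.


Proper divisors: 1, 2, 4, 167, 334
Sum = 1 + 2 + 4 + 167 + 334 = 508
508 < 668 → deficient

s(668) = 508 (deficient)


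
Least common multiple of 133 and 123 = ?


GCD(133, 123) = 1
LCM = 133*123/1 = 16359/1 = 16359

LCM = 16359


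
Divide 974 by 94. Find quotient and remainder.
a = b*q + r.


974 = 94 * 10 + 34
Check: 940 + 34 = 974

q = 10, r = 34


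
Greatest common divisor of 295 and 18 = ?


295 = 16 * 18 + 7
18 = 2 * 7 + 4
7 = 1 * 4 + 3
4 = 1 * 3 + 1
3 = 3 * 1 + 0
GCD = 1


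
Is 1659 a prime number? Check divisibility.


1659 / 3 = 553 (exact division)
1659 is NOT prime.

No, 1659 is not prime


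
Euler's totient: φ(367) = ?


367 = 367
Prime factors: 367
φ(367) = 367 × (1-1/367)
= 367 × 366/367 = 366

φ(367) = 366


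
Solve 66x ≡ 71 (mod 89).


GCD(66, 89) = 1, unique solution
a^(-1) mod 89 = 58
x = 58 * 71 mod 89 = 24

x ≡ 24 (mod 89)


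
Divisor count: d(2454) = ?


2454 = 2^1 × 3^1 × 409^1
d(2454) = (1+1) × (1+1) × (1+1) = 8

8 divisors


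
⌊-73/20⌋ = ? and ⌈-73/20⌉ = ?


-73/20 = -3.6500
floor = -4
ceil = -3

floor = -4, ceil = -3


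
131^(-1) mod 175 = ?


Use the extended Euclidean algorithm on (175, 131); each row r = 175*s + 131*t:
r=175, s=1, t=0
r=131, s=0, t=1
q=1: r=44, s=1, t=-1   [175*(1) + 131*(-1) = 44]
q=2: r=43, s=-2, t=3   [175*(-2) + 131*(3) = 43]
q=1: r=1, s=3, t=-4   [175*(3) + 131*(-4) = 1]
q=43: r=0, s=-131, t=175   [175*(-131) + 131*(175) = 0]
GCD = 1 with t = -4, so 131*(-4) ≡ 1 (mod 175)
Inverse = -4 mod 175 = 171
Check: 131 * 171 = 22401 ≡ 1 (mod 175)

131^(-1) ≡ 171 (mod 175)


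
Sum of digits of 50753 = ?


5 + 0 + 7 + 5 + 3 = 20


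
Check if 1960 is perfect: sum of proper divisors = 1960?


Proper divisors of 1960: 1, 2, 4, 5, 7, 8, 10, 14, 20, 28, 35, 40, 49, 56, 70, 98, 140, 196, 245, 280, 392, 490, 980
Sum = 1 + 2 + 4 + 5 + 7 + 8 + 10 + 14 + 20 + 28 + 35 + 40 + 49 + 56 + 70 + 98 + 140 + 196 + 245 + 280 + 392 + 490 + 980 = 3170

No, 1960 is not perfect (3170 ≠ 1960)


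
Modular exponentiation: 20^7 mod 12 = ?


20^1 mod 12 = 8
20^2 mod 12 = 4
20^3 mod 12 = 8
20^4 mod 12 = 4
20^5 mod 12 = 8
20^6 mod 12 = 4
20^7 mod 12 = 8


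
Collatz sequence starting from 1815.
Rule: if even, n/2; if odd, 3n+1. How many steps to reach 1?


1815 → 5446 → 2723 → 8170 → 4085 → 12256 → 6128 → 3064 → 1532 → 766 → 383 → 1150 → 575 → 1726 → 863 → 2590 → 1295 → 3886 → 1943 → 5830 → 2915 → 8746 → 4373 → 13120 → 6560 → 3280 → 1640 → 820 → 410 → 205 → 616 → 308 → 154 → 77 → 232 → 116 → 58 → 29 → 88 → 44 → 22 → 11 → 34 → 17 → 52 → 26 → 13 → 40 → 20 → 10 → 5 → 16 → 8 → 4 → 2 → 1
Total steps = 55

55 steps


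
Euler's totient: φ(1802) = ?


1802 = 2 × 17 × 53
Prime factors: 2, 17, 53
φ(1802) = 1802 × (1-1/2) × (1-1/17) × (1-1/53)
= 1802 × 1/2 × 16/17 × 52/53 = 832

φ(1802) = 832


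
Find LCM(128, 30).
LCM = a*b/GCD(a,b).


GCD(128, 30) = 2
LCM = 128*30/2 = 3840/2 = 1920

LCM = 1920


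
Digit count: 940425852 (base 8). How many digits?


940425852 in base 8 = 7003341174
Number of digits = 10

10 digits (base 8)


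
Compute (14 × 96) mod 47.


14 × 96 = 1344
1344 mod 47 = 28


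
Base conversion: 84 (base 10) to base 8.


84 (base 10) = 84 (decimal)
84 (decimal) = 124 (base 8)


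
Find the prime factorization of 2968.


2968 / 2 = 1484
1484 / 2 = 742
742 / 2 = 371
371 / 7 = 53
53 / 53 = 1
2968 = 2^3 × 7 × 53


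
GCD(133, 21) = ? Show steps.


133 = 6 * 21 + 7
21 = 3 * 7 + 0
GCD = 7


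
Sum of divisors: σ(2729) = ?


Divisors of 2729: 1, 2729
Sum = 1 + 2729 = 2730

σ(2729) = 2730


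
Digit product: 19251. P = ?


1 × 9 × 2 × 5 × 1 = 90


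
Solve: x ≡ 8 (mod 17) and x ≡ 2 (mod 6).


M = 17*6 = 102
M1 = M/17 = 6, M2 = M/6 = 17
M1^(-1) mod 17 = 3, M2^(-1) mod 6 = 5
x = 8*6*3 + 2*17*5 = 314
314 mod 102 = 8
Check: 8 mod 17 = 8 ✓, 8 mod 6 = 2 ✓

x ≡ 8 (mod 102)


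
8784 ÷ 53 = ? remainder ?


8784 = 53 * 165 + 39
Check: 8745 + 39 = 8784

q = 165, r = 39


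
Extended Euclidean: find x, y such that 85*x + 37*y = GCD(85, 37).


Tabular extended Euclidean (each row: r = 85*s + 37*t):
r=85, s=1, t=0
r=37, s=0, t=1
q=2: r=11, s=1, t=-2   [85*(1) + 37*(-2) = 11]
q=3: r=4, s=-3, t=7   [85*(-3) + 37*(7) = 4]
q=2: r=3, s=7, t=-16   [85*(7) + 37*(-16) = 3]
q=1: r=1, s=-10, t=23   [85*(-10) + 37*(23) = 1]
q=3: r=0, s=37, t=-85   [85*(37) + 37*(-85) = 0]
GCD = 1; from the row with r=1: x=-10, y=23
Check: 85*(-10) + 37*(23) = -850 + 851 = 1

GCD = 1, x = -10, y = 23


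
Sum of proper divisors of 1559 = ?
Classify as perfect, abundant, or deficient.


Proper divisors: 1
Sum = 1 = 1
1 < 1559 → deficient

s(1559) = 1 (deficient)


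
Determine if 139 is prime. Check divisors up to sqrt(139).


Check divisors up to sqrt(139) = 11.7898
No divisors found.
139 is prime.

Yes, 139 is prime


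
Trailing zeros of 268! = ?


floor(268/5) = 53
floor(268/25) = 10
floor(268/125) = 2
Total = 65

65 trailing zeros


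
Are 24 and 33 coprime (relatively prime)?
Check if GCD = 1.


Euclidean algorithm:
33 = 1 * 24 + 9
24 = 2 * 9 + 6
9 = 1 * 6 + 3
6 = 2 * 3 + 0
GCD(24, 33) = 3

No, not coprime (GCD = 3)


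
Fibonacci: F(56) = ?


Sequence: 1, 1, 2, 3, 5, 8, 13, 21, 34, 55, 89, 144, 233, 377, 610, 987, 1597, 2584, 4181, 6765, 10946, 17711, 28657, 46368, 75025, 121393, 196418, 317811, 514229, 832040, 1346269, 2178309, 3524578, 5702887, 9227465, 14930352, 24157817, 39088169, 63245986, 102334155, 165580141, 267914296, 433494437, 701408733, 1134903170, 1836311903, 2971215073, 4807526976, 7778742049, 12586269025, 20365011074, 32951280099, 53316291173, 86267571272, 139583862445, 225851433717
F(56) = 225851433717


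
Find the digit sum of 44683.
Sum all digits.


4 + 4 + 6 + 8 + 3 = 25


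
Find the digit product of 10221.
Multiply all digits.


1 × 0 × 2 × 2 × 1 = 0


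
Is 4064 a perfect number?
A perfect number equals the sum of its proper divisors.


Proper divisors of 4064: 1, 2, 4, 8, 16, 32, 127, 254, 508, 1016, 2032
Sum = 1 + 2 + 4 + 8 + 16 + 32 + 127 + 254 + 508 + 1016 + 2032 = 4000

No, 4064 is not perfect (4000 ≠ 4064)


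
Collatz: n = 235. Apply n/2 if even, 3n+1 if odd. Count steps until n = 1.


235 → 706 → 353 → 1060 → 530 → 265 → 796 → 398 → 199 → 598 → 299 → 898 → 449 → 1348 → 674 → 337 → 1012 → 506 → 253 → 760 → 380 → 190 → 95 → 286 → 143 → 430 → 215 → 646 → 323 → 970 → 485 → 1456 → 728 → 364 → 182 → 91 → 274 → 137 → 412 → 206 → 103 → 310 → 155 → 466 → 233 → 700 → 350 → 175 → 526 → 263 → 790 → 395 → 1186 → 593 → 1780 → 890 → 445 → 1336 → 668 → 334 → 167 → 502 → 251 → 754 → 377 → 1132 → 566 → 283 → 850 → 425 → 1276 → 638 → 319 → 958 → 479 → 1438 → 719 → 2158 → 1079 → 3238 → 1619 → 4858 → 2429 → 7288 → 3644 → 1822 → 911 → 2734 → 1367 → 4102 → 2051 → 6154 → 3077 → 9232 → 4616 → 2308 → 1154 → 577 → 1732 → 866 → 433 → 1300 → 650 → 325 → 976 → 488 → 244 → 122 → 61 → 184 → 92 → 46 → 23 → 70 → 35 → 106 → 53 → 160 → 80 → 40 → 20 → 10 → 5 → 16 → 8 → 4 → 2 → 1
Total steps = 127

127 steps


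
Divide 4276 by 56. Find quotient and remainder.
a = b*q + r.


4276 = 56 * 76 + 20
Check: 4256 + 20 = 4276

q = 76, r = 20


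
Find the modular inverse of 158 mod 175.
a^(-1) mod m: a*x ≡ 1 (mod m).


Use the extended Euclidean algorithm on (175, 158); each row r = 175*s + 158*t:
r=175, s=1, t=0
r=158, s=0, t=1
q=1: r=17, s=1, t=-1   [175*(1) + 158*(-1) = 17]
q=9: r=5, s=-9, t=10   [175*(-9) + 158*(10) = 5]
q=3: r=2, s=28, t=-31   [175*(28) + 158*(-31) = 2]
q=2: r=1, s=-65, t=72   [175*(-65) + 158*(72) = 1]
q=2: r=0, s=158, t=-175   [175*(158) + 158*(-175) = 0]
GCD = 1 with t = 72, so 158*(72) ≡ 1 (mod 175)
Inverse = 72 mod 175 = 72
Check: 158 * 72 = 11376 ≡ 1 (mod 175)

158^(-1) ≡ 72 (mod 175)


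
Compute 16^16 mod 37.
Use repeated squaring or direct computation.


16^1 mod 37 = 16
16^2 mod 37 = 34
16^3 mod 37 = 26
16^4 mod 37 = 9
16^5 mod 37 = 33
16^6 mod 37 = 10
16^7 mod 37 = 12
16^8 mod 37 = 7
16^9 mod 37 = 1
16^10 mod 37 = 16
16^11 mod 37 = 34
16^12 mod 37 = 26
16^13 mod 37 = 9
16^14 mod 37 = 33
16^15 mod 37 = 10
16^16 mod 37 = 12


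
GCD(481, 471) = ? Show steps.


481 = 1 * 471 + 10
471 = 47 * 10 + 1
10 = 10 * 1 + 0
GCD = 1


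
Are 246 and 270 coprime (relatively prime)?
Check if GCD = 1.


Euclidean algorithm:
270 = 1 * 246 + 24
246 = 10 * 24 + 6
24 = 4 * 6 + 0
GCD(246, 270) = 6

No, not coprime (GCD = 6)


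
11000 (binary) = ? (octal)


11000 (base 2) = 24 (decimal)
24 (decimal) = 30 (base 8)


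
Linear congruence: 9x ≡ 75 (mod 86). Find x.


GCD(9, 86) = 1, unique solution
a^(-1) mod 86 = 67
x = 67 * 75 mod 86 = 37

x ≡ 37 (mod 86)


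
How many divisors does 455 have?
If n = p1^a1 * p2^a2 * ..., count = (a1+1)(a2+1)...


455 = 5^1 × 7^1 × 13^1
d(455) = (1+1) × (1+1) × (1+1) = 8

8 divisors


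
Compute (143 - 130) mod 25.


143 - 130 = 13
13 mod 25 = 13


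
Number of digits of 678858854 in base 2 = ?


678858854 in base 2 = 101000011101101001000001100110
Number of digits = 30

30 digits (base 2)


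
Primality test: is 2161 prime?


Check divisors up to sqrt(2161) = 46.4866
No divisors found.
2161 is prime.

Yes, 2161 is prime


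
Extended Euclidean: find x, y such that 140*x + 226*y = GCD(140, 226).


Tabular extended Euclidean (each row: r = 140*s + 226*t):
r=140, s=1, t=0
r=226, s=0, t=1
q=0: r=140, s=1, t=0   [140*(1) + 226*(0) = 140]
q=1: r=86, s=-1, t=1   [140*(-1) + 226*(1) = 86]
q=1: r=54, s=2, t=-1   [140*(2) + 226*(-1) = 54]
q=1: r=32, s=-3, t=2   [140*(-3) + 226*(2) = 32]
q=1: r=22, s=5, t=-3   [140*(5) + 226*(-3) = 22]
q=1: r=10, s=-8, t=5   [140*(-8) + 226*(5) = 10]
q=2: r=2, s=21, t=-13   [140*(21) + 226*(-13) = 2]
q=5: r=0, s=-113, t=70   [140*(-113) + 226*(70) = 0]
GCD = 2; from the row with r=2: x=21, y=-13
Check: 140*(21) + 226*(-13) = 2940 - 2938 = 2

GCD = 2, x = 21, y = -13


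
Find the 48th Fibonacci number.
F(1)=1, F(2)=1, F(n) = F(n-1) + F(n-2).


Sequence: 1, 1, 2, 3, 5, 8, 13, 21, 34, 55, 89, 144, 233, 377, 610, 987, 1597, 2584, 4181, 6765, 10946, 17711, 28657, 46368, 75025, 121393, 196418, 317811, 514229, 832040, 1346269, 2178309, 3524578, 5702887, 9227465, 14930352, 24157817, 39088169, 63245986, 102334155, 165580141, 267914296, 433494437, 701408733, 1134903170, 1836311903, 2971215073, 4807526976
F(48) = 4807526976


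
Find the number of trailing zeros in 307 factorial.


floor(307/5) = 61
floor(307/25) = 12
floor(307/125) = 2
Total = 75

75 trailing zeros


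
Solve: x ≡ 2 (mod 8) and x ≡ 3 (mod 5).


M = 8*5 = 40
M1 = M/8 = 5, M2 = M/5 = 8
M1^(-1) mod 8 = 5, M2^(-1) mod 5 = 2
x = 2*5*5 + 3*8*2 = 98
98 mod 40 = 18
Check: 18 mod 8 = 2 ✓, 18 mod 5 = 3 ✓

x ≡ 18 (mod 40)


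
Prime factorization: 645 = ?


645 / 3 = 215
215 / 5 = 43
43 / 43 = 1
645 = 3 × 5 × 43


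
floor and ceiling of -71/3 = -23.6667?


-71/3 = -23.6667
floor = -24
ceil = -23

floor = -24, ceil = -23


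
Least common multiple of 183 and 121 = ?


GCD(183, 121) = 1
LCM = 183*121/1 = 22143/1 = 22143

LCM = 22143


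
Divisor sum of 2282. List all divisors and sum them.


Divisors of 2282: 1, 2, 7, 14, 163, 326, 1141, 2282
Sum = 1 + 2 + 7 + 14 + 163 + 326 + 1141 + 2282 = 3936

σ(2282) = 3936


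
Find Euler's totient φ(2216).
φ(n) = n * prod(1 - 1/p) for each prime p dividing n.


2216 = 2^3 × 277
Prime factors: 2, 277
φ(2216) = 2216 × (1-1/2) × (1-1/277)
= 2216 × 1/2 × 276/277 = 1104

φ(2216) = 1104


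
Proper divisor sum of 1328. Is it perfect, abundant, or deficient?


Proper divisors: 1, 2, 4, 8, 16, 83, 166, 332, 664
Sum = 1 + 2 + 4 + 8 + 16 + 83 + 166 + 332 + 664 = 1276
1276 < 1328 → deficient

s(1328) = 1276 (deficient)


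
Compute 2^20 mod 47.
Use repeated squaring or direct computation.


2^1 mod 47 = 2
2^2 mod 47 = 4
2^3 mod 47 = 8
2^4 mod 47 = 16
2^5 mod 47 = 32
2^6 mod 47 = 17
2^7 mod 47 = 34
2^8 mod 47 = 21
2^9 mod 47 = 42
2^10 mod 47 = 37
2^11 mod 47 = 27
2^12 mod 47 = 7
2^13 mod 47 = 14
2^14 mod 47 = 28
2^15 mod 47 = 9
2^16 mod 47 = 18
2^17 mod 47 = 36
2^18 mod 47 = 25
2^19 mod 47 = 3
2^20 mod 47 = 6


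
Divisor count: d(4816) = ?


4816 = 2^4 × 7^1 × 43^1
d(4816) = (4+1) × (1+1) × (1+1) = 20

20 divisors


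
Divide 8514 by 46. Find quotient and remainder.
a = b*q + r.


8514 = 46 * 185 + 4
Check: 8510 + 4 = 8514

q = 185, r = 4


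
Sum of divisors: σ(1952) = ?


Divisors of 1952: 1, 2, 4, 8, 16, 32, 61, 122, 244, 488, 976, 1952
Sum = 1 + 2 + 4 + 8 + 16 + 32 + 61 + 122 + 244 + 488 + 976 + 1952 = 3906

σ(1952) = 3906


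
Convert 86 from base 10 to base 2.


86 (base 10) = 86 (decimal)
86 (decimal) = 1010110 (base 2)


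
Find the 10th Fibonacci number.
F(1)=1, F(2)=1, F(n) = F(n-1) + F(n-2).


Sequence: 1, 1, 2, 3, 5, 8, 13, 21, 34, 55
F(10) = 55


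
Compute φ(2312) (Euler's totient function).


2312 = 2^3 × 17^2
Prime factors: 2, 17
φ(2312) = 2312 × (1-1/2) × (1-1/17)
= 2312 × 1/2 × 16/17 = 1088

φ(2312) = 1088


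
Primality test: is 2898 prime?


2898 / 2 = 1449 (exact division)
2898 is NOT prime.

No, 2898 is not prime


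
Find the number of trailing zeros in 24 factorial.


floor(24/5) = 4
Total = 4

4 trailing zeros


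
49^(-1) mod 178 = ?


Use the extended Euclidean algorithm on (178, 49); each row r = 178*s + 49*t:
r=178, s=1, t=0
r=49, s=0, t=1
q=3: r=31, s=1, t=-3   [178*(1) + 49*(-3) = 31]
q=1: r=18, s=-1, t=4   [178*(-1) + 49*(4) = 18]
q=1: r=13, s=2, t=-7   [178*(2) + 49*(-7) = 13]
q=1: r=5, s=-3, t=11   [178*(-3) + 49*(11) = 5]
q=2: r=3, s=8, t=-29   [178*(8) + 49*(-29) = 3]
q=1: r=2, s=-11, t=40   [178*(-11) + 49*(40) = 2]
q=1: r=1, s=19, t=-69   [178*(19) + 49*(-69) = 1]
q=2: r=0, s=-49, t=178   [178*(-49) + 49*(178) = 0]
GCD = 1 with t = -69, so 49*(-69) ≡ 1 (mod 178)
Inverse = -69 mod 178 = 109
Check: 49 * 109 = 5341 ≡ 1 (mod 178)

49^(-1) ≡ 109 (mod 178)


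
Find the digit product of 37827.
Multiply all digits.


3 × 7 × 8 × 2 × 7 = 2352


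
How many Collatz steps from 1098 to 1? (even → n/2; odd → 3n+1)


1098 → 549 → 1648 → 824 → 412 → 206 → 103 → 310 → 155 → 466 → 233 → 700 → 350 → 175 → 526 → 263 → 790 → 395 → 1186 → 593 → 1780 → 890 → 445 → 1336 → 668 → 334 → 167 → 502 → 251 → 754 → 377 → 1132 → 566 → 283 → 850 → 425 → 1276 → 638 → 319 → 958 → 479 → 1438 → 719 → 2158 → 1079 → 3238 → 1619 → 4858 → 2429 → 7288 → 3644 → 1822 → 911 → 2734 → 1367 → 4102 → 2051 → 6154 → 3077 → 9232 → 4616 → 2308 → 1154 → 577 → 1732 → 866 → 433 → 1300 → 650 → 325 → 976 → 488 → 244 → 122 → 61 → 184 → 92 → 46 → 23 → 70 → 35 → 106 → 53 → 160 → 80 → 40 → 20 → 10 → 5 → 16 → 8 → 4 → 2 → 1
Total steps = 93

93 steps
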